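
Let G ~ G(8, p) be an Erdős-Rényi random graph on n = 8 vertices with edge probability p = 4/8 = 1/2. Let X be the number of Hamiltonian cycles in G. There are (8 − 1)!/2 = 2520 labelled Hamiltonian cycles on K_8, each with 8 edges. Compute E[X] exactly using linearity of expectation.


K_8 has (8 − 1)!/2 = 2520 labelled Hamiltonian cycles.
For each such Hamiltonian cycle H, let X_H = 1 if all 8 edges of H are present in G. Then P[X_H = 1] = p^{8} = (1/2)^{8} = 1/256.
Summing the indicators: E[X] = Σ_H E[X_H] = 2520 · p^{8} = 2520 · 1/256 = 315/32.
Numerically: E[X] ≈ 9.84.

E[X] = 2520 · (1/2)^{8} = 315/32 ≈ 9.84.


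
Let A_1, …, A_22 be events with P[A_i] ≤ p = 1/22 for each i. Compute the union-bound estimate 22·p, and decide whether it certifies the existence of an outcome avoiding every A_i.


Union bound: P[∪_{i=1}^{22} A_i] ≤ Σ_i P[A_i] ≤ 22·p = 22·(1/22) = 1.
Numerically: 1 ≈ 1.0000000.
Is 1 < 1? NO.
Since the bound 1 is ≥ 1, the union bound is uninformative here; it does NOT by itself certify existence.

22·p = 1 ≈ 1.0000000; existence NOT certified by the union bound.


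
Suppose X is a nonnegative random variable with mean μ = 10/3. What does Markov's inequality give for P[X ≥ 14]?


μ = E[X] = 10/3, a = 14.
Markov: P[X ≥ 14] ≤ μ/a = (10/3)/14 = 5/21.
Numerically: ≈ 0.23810.
(Since a = 14 > μ = 3.33333, the bound 5/21 is < 1 and informative.)

P[X ≥ 14] ≤ 5/21 ≈ 0.23810.


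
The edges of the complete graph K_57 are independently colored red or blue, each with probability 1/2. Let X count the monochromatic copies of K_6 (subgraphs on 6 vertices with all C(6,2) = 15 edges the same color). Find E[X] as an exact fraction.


Let X = Σ_S X_S over the C(57, 6) = 36288252 subsets S of size 6, where X_S = 1 if the K_6 on S is monochromatic.
For a fixed S, the K_6 on S has C(6, 2) = 15 edges. P[all 15 edges red] = (1/2)^15, and likewise for blue, so P[monochromatic] = 2·(1/2)^15 = 2^{1 − 15} = 1/16384.
By linearity: E[X] = C(57, 6) · 2^{1 − 15} = 36288252 · 1/16384 = 9072063/4096.
Numerically: E[X] ≈ 2214.859.

E[X] = C(57,6)·2^(1−C(6,2)) = 9072063/4096 ≈ 2214.859.


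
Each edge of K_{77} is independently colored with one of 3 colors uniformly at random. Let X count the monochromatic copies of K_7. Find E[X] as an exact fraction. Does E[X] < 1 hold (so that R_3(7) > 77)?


E[X] = C(77, 7) · 3^{1 − 21} = 2404808340 · 3^{−20} = 2404808340/3486784401.
As a reduced fraction: E[X] = 801602780/1162261467 ≈ 0.6897.
Is E[X] < 1? YES.
Since E[X] < 1, there exists a 3-coloring of K_{77} with no monochromatic K_7; hence R_3(7) > 77.

E[X] = 801602780/1162261467 ≈ 0.6897; E[X] < 1, so R_3(7) > 77.


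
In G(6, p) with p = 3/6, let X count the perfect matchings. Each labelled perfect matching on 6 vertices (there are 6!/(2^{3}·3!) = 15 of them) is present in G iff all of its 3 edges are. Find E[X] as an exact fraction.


K_6 has 6!/(2^{3}·3!) = 15 labelled perfect matchings.
For each such perfect matching H, let X_H = 1 if all 3 edges of H are present in G. Then P[X_H = 1] = p^{3} = (1/2)^{3} = 1/8.
By linearity of expectation: E[X] = Σ_H E[X_H] = 15 · p^{3} = 15 · 1/8 = 15/8.
Numerically: E[X] ≈ 1.88.

E[X] = 15 · (1/2)^{3} = 15/8 ≈ 1.88.


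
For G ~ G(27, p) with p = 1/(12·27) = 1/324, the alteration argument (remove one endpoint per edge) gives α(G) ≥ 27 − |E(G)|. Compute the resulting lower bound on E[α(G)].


E[|E(G)|] = C(27, 2)·p = 351 · (1/324) = 13/12.
E[α(G)] ≥ n − E[|E(G)|] = 27 − 13/12 = 311/12.
Numerically: ≈ 25.91667.
(This is only a lower bound; the true E[α(G)] may be larger.)

E[α(G)] ≥ 311/12 ≈ 25.91667.


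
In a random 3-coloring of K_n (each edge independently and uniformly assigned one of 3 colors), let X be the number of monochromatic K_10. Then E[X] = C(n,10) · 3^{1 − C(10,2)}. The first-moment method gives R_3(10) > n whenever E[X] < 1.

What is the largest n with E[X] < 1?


We need C(n, 10) · 3^{1 − 45} < 1, i.e. C(n, 10) < 3^{45 − 1} = 984770902183611232881.
Check values of n near the boundary:
  n = 569: C(569, 10) = 905357721286137524328; 905357721286137524328 < 984770902183611232881? YES
  n = 570: C(570, 10) = 921524823451961408691; 921524823451961408691 < 984770902183611232881? YES
  n = 571: C(571, 10) = 937951290893172842001; 937951290893172842001 < 984770902183611232881? YES
  n = 572: C(572, 10) = 954640815642161682606; 954640815642161682606 < 984770902183611232881? YES
  n = 573: C(573, 10) = 971597135635805762226; 971597135635805762226 < 984770902183611232881? YES
  n = 574: C(574, 10) = 988824035203816502691; 988824035203816502691 < 984770902183611232881? NO
  n = 575: C(575, 10) = 1006325345561406175305; 1006325345561406175305 < 984770902183611232881? NO
  n = 576: C(576, 10) = 1024104945306307344480; 1024104945306307344480 < 984770902183611232881? NO
The largest n with C(n, 10) < 984770902183611232881 is n = 573 (where E[X] = 35985079097622435638/36472996377170786403 ≈ 0.986623). Hence R_3(10) > 573, i.e. R_3(10) ≥ 574.

Largest n = 573; hence R_3(10) > 573.


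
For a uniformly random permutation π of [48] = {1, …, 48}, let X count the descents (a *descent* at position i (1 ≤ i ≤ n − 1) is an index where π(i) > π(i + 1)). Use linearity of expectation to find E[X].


Write X = Σ X_I over i = 1, …, 47, with X_I the indicator of one descent.
There are 47 indicators.
For each fixed i, the pair (π(i), π(i+1)) is a uniformly random ordered pair of distinct values from {1, …, 48}; by symmetry P[π(i) > π(i+1)] = 1/2.
By linearity: E[X] = 47 · (1/2) = (48 − 1) · (1/2) = 47/2 ≈ 23.500.

E[X] = 47/2 = 23.500.


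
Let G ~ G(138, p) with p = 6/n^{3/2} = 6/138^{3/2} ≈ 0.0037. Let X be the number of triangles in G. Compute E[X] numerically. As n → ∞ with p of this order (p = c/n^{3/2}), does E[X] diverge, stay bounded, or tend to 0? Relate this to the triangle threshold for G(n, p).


Number of potential triangles: C(138, 3) = 428536.
Each occurs with probability p³ ≈ (0.0037)³ ≈ 5.06988e-08.
By linearity: E[X] = C(138, 3)·p³ ≈ 428536 · 5.06988e-08 ≈ 0.022.
Since α = 3/2 > 1, p = c/n^{3/2} = o(1/n) is below the triangle threshold p ~ 1/n. Asymptotically E[X] ~ (c³/6)·n^{3(1−α)} = (6³/6)·n^{-1.5} → 0, so by Markov's inequality G has no triangles w.h.p.

E[X] ≈ 0.022; in regime p = Θ(1/n^{3/2}) E[X] tends to 0 (below the triangle threshold p ~ 1/n).


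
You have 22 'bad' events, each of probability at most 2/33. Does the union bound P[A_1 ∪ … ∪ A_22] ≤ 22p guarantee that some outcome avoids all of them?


Union bound: P[∪_{i=1}^{22} A_i] ≤ Σ_i P[A_i] ≤ 22·p = 22·(2/33) = 4/3.
Numerically: 4/3 ≈ 1.33333.
Is 4/3 < 1? NO.
Since the bound 4/3 is ≥ 1, the union bound is uninformative here; it does NOT by itself certify existence.

22·p = 4/3 ≈ 1.33333; existence NOT certified by the union bound.


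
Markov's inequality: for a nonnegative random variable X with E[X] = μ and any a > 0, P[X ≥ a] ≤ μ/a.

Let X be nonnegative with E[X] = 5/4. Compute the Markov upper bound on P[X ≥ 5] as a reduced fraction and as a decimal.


μ = E[X] = 5/4, a = 5.
Markov: P[X ≥ 5] ≤ μ/a = (5/4)/5 = 1/4.
Numerically: ≈ 0.2500.
(Since a = 5 > μ = 1.2500, the bound 1/4 is < 1 and informative.)

P[X ≥ 5] ≤ 1/4 ≈ 0.2500.


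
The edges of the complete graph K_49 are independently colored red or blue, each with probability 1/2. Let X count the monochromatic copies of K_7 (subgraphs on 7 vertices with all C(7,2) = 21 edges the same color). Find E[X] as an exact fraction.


Let X = Σ_S X_S over the C(49, 7) = 85900584 subsets S of size 7, where X_S = 1 if the K_7 on S is monochromatic.
For a fixed S, the K_7 on S has C(7, 2) = 21 edges. P[all 21 edges red] = (1/2)^21, and likewise for blue, so P[monochromatic] = 2·(1/2)^21 = 2^{1 − 21} = 1/1048576.
Summing: E[X] = C(49, 7) · 2^{1 − 21} = 85900584 · 1/1048576 = 10737573/131072.
Numerically: E[X] ≈ 81.9212.

E[X] = C(49,7)·2^(1−C(7,2)) = 10737573/131072 ≈ 81.9212.


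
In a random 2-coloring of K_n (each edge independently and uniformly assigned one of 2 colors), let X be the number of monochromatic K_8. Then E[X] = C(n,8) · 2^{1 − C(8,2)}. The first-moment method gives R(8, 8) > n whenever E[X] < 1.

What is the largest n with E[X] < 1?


We need C(n, 8) · 2^{1 − 28} < 1, i.e. C(n, 8) < 2^{28 − 1} = 134217728.
Check values of n near the boundary:
  n = 40: C(40, 8) = 76904685; 76904685 < 134217728? YES
  n = 41: C(41, 8) = 95548245; 95548245 < 134217728? YES
  n = 42: C(42, 8) = 118030185; 118030185 < 134217728? YES
  n = 43: C(43, 8) = 145008513; 145008513 < 134217728? NO
The largest n with C(n, 8) < 134217728 is n = 42 (where E[X] = 118030185/134217728 ≈ 0.8793934). Hence R(8, 8) > 42, i.e. R(8, 8) ≥ 43.

Largest n = 42; hence R(8, 8) > 42.


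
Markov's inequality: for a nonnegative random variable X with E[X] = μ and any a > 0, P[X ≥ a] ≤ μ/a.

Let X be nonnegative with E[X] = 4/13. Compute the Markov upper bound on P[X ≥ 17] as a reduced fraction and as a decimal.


μ = E[X] = 4/13, a = 17.
Markov: P[X ≥ 17] ≤ μ/a = (4/13)/17 = 4/221.
Numerically: ≈ 0.018100.
(Since a = 17 > μ = 0.307692, the bound 4/221 is < 1 and informative.)

P[X ≥ 17] ≤ 4/221 ≈ 0.018100.


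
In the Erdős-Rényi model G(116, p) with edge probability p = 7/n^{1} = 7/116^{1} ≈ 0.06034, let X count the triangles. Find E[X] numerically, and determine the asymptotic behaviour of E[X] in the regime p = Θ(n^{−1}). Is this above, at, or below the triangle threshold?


Number of potential triangles: C(116, 3) = 253460.
Each occurs with probability p³ ≈ (0.06034)³ ≈ 2.197456e-04.
By linearity: E[X] = C(116, 3)·p³ ≈ 253460 · 2.197456e-04 ≈ 55.6967.
Here α = 1, so p = 7/n is exactly at the triangle threshold p ~ 1/n. Asymptotically E[X] → c³/6 = 7³/6 = 343/6 ≈ 57.1667, a bounded constant. In this regime the triangle count is asymptotically Poisson(c³/6).

E[X] ≈ 55.6967; in regime p = Θ(1/n^{1}) E[X] stays bounded (at the triangle threshold p ~ 1/n).


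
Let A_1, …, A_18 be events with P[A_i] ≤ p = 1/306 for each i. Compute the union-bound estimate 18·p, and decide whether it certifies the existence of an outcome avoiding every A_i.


Union bound: P[∪_{i=1}^{18} A_i] ≤ Σ_i P[A_i] ≤ 18·p = 18·(1/306) = 1/17.
Numerically: 1/17 ≈ 0.0588.
Is 1/17 < 1? YES.
Since P[∪ A_i] ≤ 1/17 < 1, the complement has P[∩ A_i^c] ≥ 1 − 1/17 = 16/17 > 0, so some outcome avoids every A_i.

18·p = 1/17 ≈ 0.0588; existence CERTIFIED by the union bound.


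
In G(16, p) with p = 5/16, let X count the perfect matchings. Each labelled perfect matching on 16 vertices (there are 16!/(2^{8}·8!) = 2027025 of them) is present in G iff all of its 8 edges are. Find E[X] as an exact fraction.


K_16 has 16!/(2^{8}·8!) = 2027025 labelled perfect matchings.
For each such perfect matching H, let X_H = 1 if all 8 edges of H are present in G. Then P[X_H = 1] = p^{8} = (5/16)^{8} = 390625/4294967296.
By linearity of expectation: E[X] = Σ_H E[X_H] = 2027025 · p^{8} = 2027025 · 390625/4294967296 = 791806640625/4294967296.
Numerically: E[X] ≈ 184.357.

E[X] = 2027025 · (5/16)^{8} = 791806640625/4294967296 ≈ 184.357.


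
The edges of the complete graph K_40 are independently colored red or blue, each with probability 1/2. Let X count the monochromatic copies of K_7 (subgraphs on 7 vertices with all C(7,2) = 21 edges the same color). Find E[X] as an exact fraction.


Let X = Σ_S X_S over the C(40, 7) = 18643560 subsets S of size 7, where X_S = 1 if the K_7 on S is monochromatic.
For a fixed S, the K_7 on S has C(7, 2) = 21 edges. P[all 21 edges red] = (1/2)^21, and likewise for blue, so P[monochromatic] = 2·(1/2)^21 = 2^{1 − 21} = 1/1048576.
By linearity: E[X] = C(40, 7) · 2^{1 − 21} = 18643560 · 1/1048576 = 2330445/131072.
Numerically: E[X] ≈ 17.77988.

E[X] = C(40,7)·2^(1−C(7,2)) = 2330445/131072 ≈ 17.77988.


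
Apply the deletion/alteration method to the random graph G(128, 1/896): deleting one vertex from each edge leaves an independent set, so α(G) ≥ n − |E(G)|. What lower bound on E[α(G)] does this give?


E[|E(G)|] = C(128, 2)·p = 8128 · (1/896) = 127/14.
E[α(G)] ≥ n − E[|E(G)|] = 128 − 127/14 = 1665/14.
Numerically: ≈ 118.92857.
(This is only a lower bound; the true E[α(G)] may be larger.)

E[α(G)] ≥ 1665/14 ≈ 118.92857.


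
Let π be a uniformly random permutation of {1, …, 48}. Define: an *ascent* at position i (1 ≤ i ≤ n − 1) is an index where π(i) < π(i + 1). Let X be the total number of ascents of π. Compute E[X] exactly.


Write X = Σ X_I over i = 1, …, 47, with X_I the indicator of one ascent.
There are 47 indicators.
For each fixed i, the pair (π(i), π(i+1)) is a uniformly random ordered pair of distinct values from {1, …, 48}; by symmetry P[π(i) < π(i+1)] = 1/2.
By linearity: E[X] = 47 · (1/2) = (48 − 1) · (1/2) = 47/2 ≈ 23.50000.

E[X] = 47/2 = 23.50000.


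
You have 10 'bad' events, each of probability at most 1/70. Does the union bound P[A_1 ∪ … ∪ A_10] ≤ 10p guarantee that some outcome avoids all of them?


Union bound: P[∪_{i=1}^{10} A_i] ≤ Σ_i P[A_i] ≤ 10·p = 10·(1/70) = 1/7.
Numerically: 1/7 ≈ 0.14286.
Is 1/7 < 1? YES.
Since P[∪ A_i] ≤ 1/7 < 1, the complement has P[∩ A_i^c] ≥ 1 − 1/7 = 6/7 > 0, so some outcome avoids every A_i.

10·p = 1/7 ≈ 0.14286; existence CERTIFIED by the union bound.


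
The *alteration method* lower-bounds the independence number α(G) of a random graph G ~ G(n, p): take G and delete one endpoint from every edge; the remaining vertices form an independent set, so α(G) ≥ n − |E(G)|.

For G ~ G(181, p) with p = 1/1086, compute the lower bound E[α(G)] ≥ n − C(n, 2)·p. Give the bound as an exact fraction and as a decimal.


E[|E(G)|] = C(181, 2)·p = 16290 · (1/1086) = 15.
E[α(G)] ≥ n − E[|E(G)|] = 181 − 15 = 166.
Numerically: ≈ 166.00000.
(This is only a lower bound; the true E[α(G)] may be larger.)

E[α(G)] ≥ 166 ≈ 166.00000.


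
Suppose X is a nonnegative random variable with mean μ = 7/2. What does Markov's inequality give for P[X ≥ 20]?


μ = E[X] = 7/2, a = 20.
Markov: P[X ≥ 20] ≤ μ/a = (7/2)/20 = 7/40.
Numerically: ≈ 0.17500.
(Since a = 20 > μ = 3.50000, the bound 7/40 is < 1 and informative.)

P[X ≥ 20] ≤ 7/40 ≈ 0.17500.


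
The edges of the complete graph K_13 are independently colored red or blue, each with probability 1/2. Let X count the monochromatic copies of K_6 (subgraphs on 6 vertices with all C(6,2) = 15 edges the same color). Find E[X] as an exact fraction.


Let X = Σ_S X_S over the C(13, 6) = 1716 subsets S of size 6, where X_S = 1 if the K_6 on S is monochromatic.
For a fixed S, the K_6 on S has C(6, 2) = 15 edges. P[all 15 edges red] = (1/2)^15, and likewise for blue, so P[monochromatic] = 2·(1/2)^15 = 2^{1 − 15} = 1/16384.
By linearity: E[X] = C(13, 6) · 2^{1 − 15} = 1716 · 1/16384 = 429/4096.
Numerically: E[X] ≈ 0.1047.

E[X] = C(13,6)·2^(1−C(6,2)) = 429/4096 ≈ 0.1047.


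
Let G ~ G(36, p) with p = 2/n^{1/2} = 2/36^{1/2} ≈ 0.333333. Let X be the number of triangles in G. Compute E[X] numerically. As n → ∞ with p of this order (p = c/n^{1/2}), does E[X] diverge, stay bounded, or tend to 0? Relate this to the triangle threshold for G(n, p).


Number of potential triangles: C(36, 3) = 7140.
Each occurs with probability p³ ≈ (0.333333)³ ≈ 3.70370370e-02.
By linearity: E[X] = C(36, 3)·p³ ≈ 7140 · 3.70370370e-02 ≈ 264.444444.
Since α = 1/2 < 1, p = c/n^{1/2} ≫ 1/n is above the triangle threshold p ~ 1/n. Asymptotically E[X] ~ (c³/6)·n^{3(1−α)} = (2³/6)·n^{1.5} → ∞; triangles are abundant w.h.p.

E[X] ≈ 264.444444; in regime p = Θ(1/n^{1/2}) E[X] diverges (above the triangle threshold p ~ 1/n).


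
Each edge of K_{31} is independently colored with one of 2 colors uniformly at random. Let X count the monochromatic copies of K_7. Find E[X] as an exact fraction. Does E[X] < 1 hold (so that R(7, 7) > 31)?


E[X] = C(31, 7) · 2^{1 − 21} = 2629575 · 2^{−20} = 2629575/1048576.
As a reduced fraction: E[X] = 2629575/1048576 ≈ 2.5077581.
Is E[X] < 1? NO.
Since E[X] ≥ 1, the first-moment bound is inconclusive at n = 31; it does NOT by itself certify R(7, 7) > 31.

E[X] = 2629575/1048576 ≈ 2.5077581; E[X] ≥ 1; first-moment method inconclusive here.


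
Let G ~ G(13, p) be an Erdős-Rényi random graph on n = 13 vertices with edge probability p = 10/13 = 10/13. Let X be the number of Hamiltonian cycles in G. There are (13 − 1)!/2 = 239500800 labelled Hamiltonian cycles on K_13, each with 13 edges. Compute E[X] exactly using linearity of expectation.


K_13 has (13 − 1)!/2 = 239500800 labelled Hamiltonian cycles.
For each such Hamiltonian cycle H, let X_H = 1 if all 13 edges of H are present in G. Then P[X_H = 1] = p^{13} = (10/13)^{13} = 10000000000000/302875106592253.
Summing the indicators: E[X] = Σ_H E[X_H] = 239500800 · p^{13} = 239500800 · 10000000000000/302875106592253 = 2395008000000000000000/302875106592253.
Numerically: E[X] ≈ 7.9076e+06.

E[X] = 239500800 · (10/13)^{13} = 2395008000000000000000/302875106592253 ≈ 7.9076e+06.


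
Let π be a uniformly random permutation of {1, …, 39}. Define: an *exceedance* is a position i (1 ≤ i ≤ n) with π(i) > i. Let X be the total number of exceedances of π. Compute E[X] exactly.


Write X = Σ_{i=1}^{39} X_i, where X_i = 1_{π(i) > i}.
For each fixed i, π(i) is uniform over {1, …, 39} (marginal of a uniform permutation), so P[π(i) > i] = (n − i)/n. Summing: Σ_{i=1}^{39} (n − i)/n = (0 + 1 + … + 38)/39 = 39(39 − 1)/(2·39) = (39 − 1)/2.
Hence E[X] = Σ_{i=1}^{39} (39 − i)/39 = 19 ≈ 19.000000.

E[X] = 19 = 19.000000.


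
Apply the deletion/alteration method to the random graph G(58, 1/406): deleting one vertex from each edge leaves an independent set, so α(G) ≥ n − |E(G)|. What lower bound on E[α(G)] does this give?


E[|E(G)|] = C(58, 2)·p = 1653 · (1/406) = 57/14.
E[α(G)] ≥ n − E[|E(G)|] = 58 − 57/14 = 755/14.
Numerically: ≈ 53.9286.
(This is only a lower bound; the true E[α(G)] may be larger.)

E[α(G)] ≥ 755/14 ≈ 53.9286.


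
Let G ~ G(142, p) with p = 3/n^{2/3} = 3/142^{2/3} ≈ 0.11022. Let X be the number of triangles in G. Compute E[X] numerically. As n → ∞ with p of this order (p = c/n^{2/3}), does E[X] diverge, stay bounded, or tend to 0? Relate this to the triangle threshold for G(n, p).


Number of potential triangles: C(142, 3) = 467180.
Each occurs with probability p³ ≈ (0.11022)³ ≈ 1.3390200e-03.
By linearity: E[X] = C(142, 3)·p³ ≈ 467180 · 1.3390200e-03 ≈ 625.56338.
Since α = 2/3 < 1, p = c/n^{2/3} ≫ 1/n is above the triangle threshold p ~ 1/n. Asymptotically E[X] ~ (c³/6)·n^{3(1−α)} = (3³/6)·n^{1} → ∞; triangles are abundant w.h.p.

E[X] ≈ 625.56338; in regime p = Θ(1/n^{2/3}) E[X] diverges (above the triangle threshold p ~ 1/n).


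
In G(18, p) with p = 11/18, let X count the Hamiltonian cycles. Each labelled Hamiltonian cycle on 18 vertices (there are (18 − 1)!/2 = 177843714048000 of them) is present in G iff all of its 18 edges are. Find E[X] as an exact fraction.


K_18 has (18 − 1)!/2 = 177843714048000 labelled Hamiltonian cycles.
For each such Hamiltonian cycle H, let X_H = 1 if all 18 edges of H are present in G. Then P[X_H = 1] = p^{18} = (11/18)^{18} = 5559917313492231481/39346408075296537575424.
By linearity of expectation: E[X] = Σ_H E[X_H] = 177843714048000 · p^{18} = 177843714048000 · 5559917313492231481/39346408075296537575424 = 82786473808235140223154875/3294258113514384.
Numerically: E[X] ≈ 2.51305e+10.

E[X] = 177843714048000 · (11/18)^{18} = 82786473808235140223154875/3294258113514384 ≈ 2.51305e+10.


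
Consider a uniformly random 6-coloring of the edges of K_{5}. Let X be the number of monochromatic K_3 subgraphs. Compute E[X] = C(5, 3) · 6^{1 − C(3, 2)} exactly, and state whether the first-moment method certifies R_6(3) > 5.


E[X] = C(5, 3) · 6^{1 − 3} = 10 · 6^{−2} = 10/36.
As a reduced fraction: E[X] = 5/18 ≈ 0.27778.
Is E[X] < 1? YES.
Since E[X] < 1, there exists a 6-coloring of K_{5} with no monochromatic K_3; hence R_6(3) > 5.

E[X] = 5/18 ≈ 0.27778; E[X] < 1, so R_6(3) > 5.


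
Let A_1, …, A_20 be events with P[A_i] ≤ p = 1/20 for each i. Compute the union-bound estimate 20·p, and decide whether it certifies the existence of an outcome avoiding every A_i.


Union bound: P[∪_{i=1}^{20} A_i] ≤ Σ_i P[A_i] ≤ 20·p = 20·(1/20) = 1.
Numerically: 1 ≈ 1.0000.
Is 1 < 1? NO.
Since the bound 1 is ≥ 1, the union bound is uninformative here; it does NOT by itself certify existence.

20·p = 1 ≈ 1.0000; existence NOT certified by the union bound.


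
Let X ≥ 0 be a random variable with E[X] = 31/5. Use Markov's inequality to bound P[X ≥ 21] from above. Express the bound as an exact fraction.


μ = E[X] = 31/5, a = 21.
Markov: P[X ≥ 21] ≤ μ/a = (31/5)/21 = 31/105.
Numerically: ≈ 0.295238.
(Since a = 21 > μ = 6.200000, the bound 31/105 is < 1 and informative.)

P[X ≥ 21] ≤ 31/105 ≈ 0.295238.


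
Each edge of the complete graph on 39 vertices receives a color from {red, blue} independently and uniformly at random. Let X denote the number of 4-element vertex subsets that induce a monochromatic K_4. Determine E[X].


Let X = Σ_S X_S over the C(39, 4) = 82251 subsets S of size 4, where X_S = 1 if the K_4 on S is monochromatic.
For a fixed S, the K_4 on S has C(4, 2) = 6 edges. P[all 6 edges red] = (1/2)^6, and likewise for blue, so P[monochromatic] = 2·(1/2)^6 = 2^{1 − 6} = 1/32.
By linearity of expectation: E[X] = C(39, 4) · 2^{1 − 6} = 82251 · 1/32 = 82251/32.
Numerically: E[X] ≈ 2570.343750.

E[X] = C(39,4)·2^(1−C(4,2)) = 82251/32 ≈ 2570.343750.


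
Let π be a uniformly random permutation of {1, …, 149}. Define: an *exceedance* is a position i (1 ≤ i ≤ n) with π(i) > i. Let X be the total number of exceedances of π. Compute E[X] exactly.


Write X = Σ_{i=1}^{149} X_i, where X_i = 1_{π(i) > i}.
For each fixed i, π(i) is uniform over {1, …, 149} (marginal of a uniform permutation), so P[π(i) > i] = (n − i)/n. Summing: Σ_{i=1}^{149} (n − i)/n = (0 + 1 + … + 148)/149 = 149(149 − 1)/(2·149) = (149 − 1)/2.
Hence E[X] = Σ_{i=1}^{149} (149 − i)/149 = 74 ≈ 74.000.

E[X] = 74 = 74.000.


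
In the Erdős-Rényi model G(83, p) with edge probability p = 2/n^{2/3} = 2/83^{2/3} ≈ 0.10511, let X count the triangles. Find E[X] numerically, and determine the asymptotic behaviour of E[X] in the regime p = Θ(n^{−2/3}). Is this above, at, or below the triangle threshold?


Number of potential triangles: C(83, 3) = 91881.
Each occurs with probability p³ ≈ (0.10511)³ ≈ 1.1612716e-03.
By linearity: E[X] = C(83, 3)·p³ ≈ 91881 · 1.1612716e-03 ≈ 106.69880.
Since α = 2/3 < 1, p = c/n^{2/3} ≫ 1/n is above the triangle threshold p ~ 1/n. Asymptotically E[X] ~ (c³/6)·n^{3(1−α)} = (2³/6)·n^{1} → ∞; triangles are abundant w.h.p.

E[X] ≈ 106.69880; in regime p = Θ(1/n^{2/3}) E[X] diverges (above the triangle threshold p ~ 1/n).


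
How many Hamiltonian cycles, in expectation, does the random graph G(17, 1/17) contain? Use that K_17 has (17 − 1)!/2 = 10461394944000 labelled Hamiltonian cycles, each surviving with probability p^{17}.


K_17 has (17 − 1)!/2 = 10461394944000 labelled Hamiltonian cycles.
For each such Hamiltonian cycle H, let X_H = 1 if all 17 edges of H are present in G. Then P[X_H = 1] = p^{17} = (1/17)^{17} = 1/827240261886336764177.
Summing the indicators: E[X] = Σ_H E[X_H] = 10461394944000 · p^{17} = 10461394944000 · 1/827240261886336764177 = 10461394944000/827240261886336764177.
Numerically: E[X] ≈ 1.265e-08.

E[X] = 10461394944000 · (1/17)^{17} = 10461394944000/827240261886336764177 ≈ 1.265e-08.


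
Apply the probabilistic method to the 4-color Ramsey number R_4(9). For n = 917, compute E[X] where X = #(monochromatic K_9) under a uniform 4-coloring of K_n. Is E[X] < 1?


E[X] = C(917, 9) · 4^{1 − 36} = 1214670081818390006810 · 4^{−35} = 1214670081818390006810/1180591620717411303424.
As a reduced fraction: E[X] = 607335040909195003405/590295810358705651712 ≈ 1.029.
Is E[X] < 1? NO.
Since E[X] ≥ 1, the first-moment bound is inconclusive at n = 917; it does NOT by itself certify R_4(9) > 917.

E[X] = 607335040909195003405/590295810358705651712 ≈ 1.029; E[X] ≥ 1; first-moment method inconclusive here.


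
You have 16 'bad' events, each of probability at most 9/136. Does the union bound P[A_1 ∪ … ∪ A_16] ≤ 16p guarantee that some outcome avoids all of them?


Union bound: P[∪_{i=1}^{16} A_i] ≤ Σ_i P[A_i] ≤ 16·p = 16·(9/136) = 18/17.
Numerically: 18/17 ≈ 1.05882.
Is 18/17 < 1? NO.
Since the bound 18/17 is ≥ 1, the union bound is uninformative here; it does NOT by itself certify existence.

16·p = 18/17 ≈ 1.05882; existence NOT certified by the union bound.


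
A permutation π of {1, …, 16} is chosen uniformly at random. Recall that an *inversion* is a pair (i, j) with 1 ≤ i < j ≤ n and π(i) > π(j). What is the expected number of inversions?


Write X = Σ X_I over the C(16, 2) = 120 pairs i < j, with X_I the indicator of one inversion.
There are 120 indicators.
For each fixed pair i < j, the values π(i) and π(j) are two distinct elements of {1, …, 16} in uniformly random order; by symmetry P[π(i) > π(j)] = 1/2.
By linearity: E[X] = 120 · (1/2) = C(16, 2) · (1/2) = 120/2 = 60 ≈ 60.000000.

E[X] = 60 = 60.000000.


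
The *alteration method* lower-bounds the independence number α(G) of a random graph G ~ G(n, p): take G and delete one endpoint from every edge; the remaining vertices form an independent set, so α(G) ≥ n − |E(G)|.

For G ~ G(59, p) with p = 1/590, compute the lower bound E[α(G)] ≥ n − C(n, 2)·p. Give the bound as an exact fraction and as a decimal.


E[|E(G)|] = C(59, 2)·p = 1711 · (1/590) = 29/10.
E[α(G)] ≥ n − E[|E(G)|] = 59 − 29/10 = 561/10.
Numerically: ≈ 56.100.
(This is only a lower bound; the true E[α(G)] may be larger.)

E[α(G)] ≥ 561/10 ≈ 56.100.


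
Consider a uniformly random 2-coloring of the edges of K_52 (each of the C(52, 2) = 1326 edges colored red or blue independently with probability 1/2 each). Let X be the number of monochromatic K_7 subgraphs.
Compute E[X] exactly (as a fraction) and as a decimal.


Let X = Σ_S X_S over the C(52, 7) = 133784560 subsets S of size 7, where X_S = 1 if the K_7 on S is monochromatic.
For a fixed S, the K_7 on S has C(7, 2) = 21 edges. P[all 21 edges red] = (1/2)^21, and likewise for blue, so P[monochromatic] = 2·(1/2)^21 = 2^{1 − 21} = 1/1048576.
By linearity: E[X] = C(52, 7) · 2^{1 − 21} = 133784560 · 1/1048576 = 8361535/65536.
Numerically: E[X] ≈ 127.58690.

E[X] = C(52,7)·2^(1−C(7,2)) = 8361535/65536 ≈ 127.58690.


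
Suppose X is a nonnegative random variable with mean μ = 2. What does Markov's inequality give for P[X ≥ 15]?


μ = E[X] = 2, a = 15.
Markov: P[X ≥ 15] ≤ μ/a = (2)/15 = 2/15.
Numerically: ≈ 0.133333.
(Since a = 15 > μ = 2.000000, the bound 2/15 is < 1 and informative.)

P[X ≥ 15] ≤ 2/15 ≈ 0.133333.


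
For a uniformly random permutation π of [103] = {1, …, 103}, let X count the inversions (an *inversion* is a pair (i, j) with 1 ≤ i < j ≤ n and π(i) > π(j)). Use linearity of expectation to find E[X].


Write X = Σ X_I over the C(103, 2) = 5253 pairs i < j, with X_I the indicator of one inversion.
There are 5253 indicators.
For each fixed pair i < j, the values π(i) and π(j) are two distinct elements of {1, …, 103} in uniformly random order; by symmetry P[π(i) > π(j)] = 1/2.
By linearity: E[X] = 5253 · (1/2) = C(103, 2) · (1/2) = 5253/2 = 5253/2 ≈ 2626.5000.

E[X] = 5253/2 = 2626.5000.


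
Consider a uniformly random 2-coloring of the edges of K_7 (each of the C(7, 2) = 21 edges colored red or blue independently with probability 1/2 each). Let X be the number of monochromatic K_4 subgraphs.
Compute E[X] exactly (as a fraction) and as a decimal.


Let X = Σ_S X_S over the C(7, 4) = 35 subsets S of size 4, where X_S = 1 if the K_4 on S is monochromatic.
For a fixed S, the K_4 on S has C(4, 2) = 6 edges. P[all 6 edges red] = (1/2)^6, and likewise for blue, so P[monochromatic] = 2·(1/2)^6 = 2^{1 − 6} = 1/32.
By linearity: E[X] = C(7, 4) · 2^{1 − 6} = 35 · 1/32 = 35/32.
Numerically: E[X] ≈ 1.093750.

E[X] = C(7,4)·2^(1−C(4,2)) = 35/32 ≈ 1.093750.


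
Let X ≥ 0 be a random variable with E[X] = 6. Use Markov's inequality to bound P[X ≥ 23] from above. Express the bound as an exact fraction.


μ = E[X] = 6, a = 23.
Markov: P[X ≥ 23] ≤ μ/a = (6)/23 = 6/23.
Numerically: ≈ 0.260870.
(Since a = 23 > μ = 6.000000, the bound 6/23 is < 1 and informative.)

P[X ≥ 23] ≤ 6/23 ≈ 0.260870.


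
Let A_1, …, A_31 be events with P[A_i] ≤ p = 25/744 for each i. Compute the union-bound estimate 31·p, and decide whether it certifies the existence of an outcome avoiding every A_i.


Union bound: P[∪_{i=1}^{31} A_i] ≤ Σ_i P[A_i] ≤ 31·p = 31·(25/744) = 25/24.
Numerically: 25/24 ≈ 1.0416667.
Is 25/24 < 1? NO.
Since the bound 25/24 is ≥ 1, the union bound is uninformative here; it does NOT by itself certify existence.

31·p = 25/24 ≈ 1.0416667; existence NOT certified by the union bound.


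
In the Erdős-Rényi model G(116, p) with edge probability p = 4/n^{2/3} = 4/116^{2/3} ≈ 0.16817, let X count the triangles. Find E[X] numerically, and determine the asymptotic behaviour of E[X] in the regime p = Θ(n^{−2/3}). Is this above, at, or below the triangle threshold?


Number of potential triangles: C(116, 3) = 253460.
Each occurs with probability p³ ≈ (0.16817)³ ≈ 4.7562426e-03.
By linearity: E[X] = C(116, 3)·p³ ≈ 253460 · 4.7562426e-03 ≈ 1205.51724.
Since α = 2/3 < 1, p = c/n^{2/3} ≫ 1/n is above the triangle threshold p ~ 1/n. Asymptotically E[X] ~ (c³/6)·n^{3(1−α)} = (4³/6)·n^{1} → ∞; triangles are abundant w.h.p.

E[X] ≈ 1205.51724; in regime p = Θ(1/n^{2/3}) E[X] diverges (above the triangle threshold p ~ 1/n).


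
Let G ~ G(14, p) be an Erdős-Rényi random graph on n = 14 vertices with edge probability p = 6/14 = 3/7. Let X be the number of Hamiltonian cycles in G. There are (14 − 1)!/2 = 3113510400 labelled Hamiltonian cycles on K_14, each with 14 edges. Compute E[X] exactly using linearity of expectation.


K_14 has (14 − 1)!/2 = 3113510400 labelled Hamiltonian cycles.
For each such Hamiltonian cycle H, let X_H = 1 if all 14 edges of H are present in G. Then P[X_H = 1] = p^{14} = (3/7)^{14} = 4782969/678223072849.
Summing the indicators: E[X] = Σ_H E[X_H] = 3113510400 · p^{14} = 3113510400 · 4782969/678223072849 = 2127403389196800/96889010407.
Numerically: E[X] ≈ 2.196e+04.

E[X] = 3113510400 · (3/7)^{14} = 2127403389196800/96889010407 ≈ 2.196e+04.


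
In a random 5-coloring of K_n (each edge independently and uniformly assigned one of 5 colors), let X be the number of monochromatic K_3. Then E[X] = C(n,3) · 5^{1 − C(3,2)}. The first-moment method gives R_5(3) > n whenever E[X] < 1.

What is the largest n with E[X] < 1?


We need C(n, 3) · 5^{1 − 3} < 1, i.e. C(n, 3) < 5^{3 − 1} = 25.
Check values of n near the boundary:
  n = 3: C(3, 3) = 1; 1 < 25? YES
  n = 4: C(4, 3) = 4; 4 < 25? YES
  n = 5: C(5, 3) = 10; 10 < 25? YES
  n = 6: C(6, 3) = 20; 20 < 25? YES
  n = 7: C(7, 3) = 35; 35 < 25? NO
The largest n with C(n, 3) < 25 is n = 6 (where E[X] = 4/5 ≈ 0.8000). Hence R_5(3) > 6, i.e. R_5(3) ≥ 7.

Largest n = 6; hence R_5(3) > 6.


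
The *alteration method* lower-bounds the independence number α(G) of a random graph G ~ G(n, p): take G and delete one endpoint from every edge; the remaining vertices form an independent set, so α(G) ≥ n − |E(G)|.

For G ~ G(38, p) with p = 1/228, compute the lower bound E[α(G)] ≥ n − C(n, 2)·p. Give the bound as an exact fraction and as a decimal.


E[|E(G)|] = C(38, 2)·p = 703 · (1/228) = 37/12.
E[α(G)] ≥ n − E[|E(G)|] = 38 − 37/12 = 419/12.
Numerically: ≈ 34.9167.
(This is only a lower bound; the true E[α(G)] may be larger.)

E[α(G)] ≥ 419/12 ≈ 34.9167.


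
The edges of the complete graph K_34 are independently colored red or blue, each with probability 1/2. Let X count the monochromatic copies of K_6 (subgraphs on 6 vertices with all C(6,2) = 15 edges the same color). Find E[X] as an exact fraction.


Let X = Σ_S X_S over the C(34, 6) = 1344904 subsets S of size 6, where X_S = 1 if the K_6 on S is monochromatic.
For a fixed S, the K_6 on S has C(6, 2) = 15 edges. P[all 15 edges red] = (1/2)^15, and likewise for blue, so P[monochromatic] = 2·(1/2)^15 = 2^{1 − 15} = 1/16384.
Summing: E[X] = C(34, 6) · 2^{1 − 15} = 1344904 · 1/16384 = 168113/2048.
Numerically: E[X] ≈ 82.086426.

E[X] = C(34,6)·2^(1−C(6,2)) = 168113/2048 ≈ 82.086426.


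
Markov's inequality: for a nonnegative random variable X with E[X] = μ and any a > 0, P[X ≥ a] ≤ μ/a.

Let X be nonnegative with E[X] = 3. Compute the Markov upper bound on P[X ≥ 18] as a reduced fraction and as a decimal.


μ = E[X] = 3, a = 18.
Markov: P[X ≥ 18] ≤ μ/a = (3)/18 = 1/6.
Numerically: ≈ 0.1667.
(Since a = 18 > μ = 3.0000, the bound 1/6 is < 1 and informative.)

P[X ≥ 18] ≤ 1/6 ≈ 0.1667.


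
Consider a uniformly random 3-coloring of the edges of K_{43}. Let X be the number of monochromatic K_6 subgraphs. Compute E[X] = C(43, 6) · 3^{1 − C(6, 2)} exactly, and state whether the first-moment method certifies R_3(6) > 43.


E[X] = C(43, 6) · 3^{1 − 15} = 6096454 · 3^{−14} = 6096454/4782969.
As a reduced fraction: E[X] = 6096454/4782969 ≈ 1.2746.
Is E[X] < 1? NO.
Since E[X] ≥ 1, the first-moment bound is inconclusive at n = 43; it does NOT by itself certify R_3(6) > 43.

E[X] = 6096454/4782969 ≈ 1.2746; E[X] ≥ 1; first-moment method inconclusive here.


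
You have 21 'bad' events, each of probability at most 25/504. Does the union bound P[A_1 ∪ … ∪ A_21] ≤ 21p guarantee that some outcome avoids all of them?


Union bound: P[∪_{i=1}^{21} A_i] ≤ Σ_i P[A_i] ≤ 21·p = 21·(25/504) = 25/24.
Numerically: 25/24 ≈ 1.0416667.
Is 25/24 < 1? NO.
Since the bound 25/24 is ≥ 1, the union bound is uninformative here; it does NOT by itself certify existence.

21·p = 25/24 ≈ 1.0416667; existence NOT certified by the union bound.


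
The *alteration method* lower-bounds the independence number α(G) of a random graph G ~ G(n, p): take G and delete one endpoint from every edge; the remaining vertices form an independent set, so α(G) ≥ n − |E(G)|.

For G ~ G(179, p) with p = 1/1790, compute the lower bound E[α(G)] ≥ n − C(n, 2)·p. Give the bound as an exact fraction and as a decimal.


E[|E(G)|] = C(179, 2)·p = 15931 · (1/1790) = 89/10.
E[α(G)] ≥ n − E[|E(G)|] = 179 − 89/10 = 1701/10.
Numerically: ≈ 170.10000.
(This is only a lower bound; the true E[α(G)] may be larger.)

E[α(G)] ≥ 1701/10 ≈ 170.10000.


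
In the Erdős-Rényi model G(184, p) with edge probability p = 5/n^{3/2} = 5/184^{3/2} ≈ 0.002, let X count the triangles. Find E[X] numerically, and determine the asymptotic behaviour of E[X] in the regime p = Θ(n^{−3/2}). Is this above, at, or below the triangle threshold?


Number of potential triangles: C(184, 3) = 1021384.
Each occurs with probability p³ ≈ (0.002)³ ≈ 8.03951e-09.
By linearity: E[X] = C(184, 3)·p³ ≈ 1021384 · 8.03951e-09 ≈ 0.008.
Since α = 3/2 > 1, p = c/n^{3/2} = o(1/n) is below the triangle threshold p ~ 1/n. Asymptotically E[X] ~ (c³/6)·n^{3(1−α)} = (5³/6)·n^{-1.5} → 0, so by Markov's inequality G has no triangles w.h.p.

E[X] ≈ 0.008; in regime p = Θ(1/n^{3/2}) E[X] tends to 0 (below the triangle threshold p ~ 1/n).


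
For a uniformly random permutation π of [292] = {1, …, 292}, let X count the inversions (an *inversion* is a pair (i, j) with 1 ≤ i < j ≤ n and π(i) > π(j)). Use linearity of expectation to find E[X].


Write X = Σ X_I over the C(292, 2) = 42486 pairs i < j, with X_I the indicator of one inversion.
There are 42486 indicators.
For each fixed pair i < j, the values π(i) and π(j) are two distinct elements of {1, …, 292} in uniformly random order; by symmetry P[π(i) > π(j)] = 1/2.
By linearity: E[X] = 42486 · (1/2) = C(292, 2) · (1/2) = 42486/2 = 21243 ≈ 21243.000000.

E[X] = 21243 = 21243.000000.


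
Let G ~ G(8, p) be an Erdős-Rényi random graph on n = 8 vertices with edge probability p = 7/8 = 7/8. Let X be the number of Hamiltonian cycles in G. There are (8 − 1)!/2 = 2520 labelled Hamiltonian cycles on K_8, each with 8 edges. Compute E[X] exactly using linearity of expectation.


K_8 has (8 − 1)!/2 = 2520 labelled Hamiltonian cycles.
For each such Hamiltonian cycle H, let X_H = 1 if all 8 edges of H are present in G. Then P[X_H = 1] = p^{8} = (7/8)^{8} = 5764801/16777216.
By linearity: E[X] = Σ_H E[X_H] = 2520 · p^{8} = 2520 · 5764801/16777216 = 1815912315/2097152.
Numerically: E[X] ≈ 865.894.

E[X] = 2520 · (7/8)^{8} = 1815912315/2097152 ≈ 865.894.


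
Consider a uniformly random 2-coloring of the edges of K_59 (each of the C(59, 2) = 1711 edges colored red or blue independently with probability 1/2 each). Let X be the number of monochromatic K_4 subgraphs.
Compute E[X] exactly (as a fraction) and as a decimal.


Let X = Σ_S X_S over the C(59, 4) = 455126 subsets S of size 4, where X_S = 1 if the K_4 on S is monochromatic.
For a fixed S, the K_4 on S has C(4, 2) = 6 edges. P[all 6 edges red] = (1/2)^6, and likewise for blue, so P[monochromatic] = 2·(1/2)^6 = 2^{1 − 6} = 1/32.
By linearity of expectation: E[X] = C(59, 4) · 2^{1 − 6} = 455126 · 1/32 = 227563/16.
Numerically: E[X] ≈ 14222.687500.

E[X] = C(59,4)·2^(1−C(4,2)) = 227563/16 ≈ 14222.687500.


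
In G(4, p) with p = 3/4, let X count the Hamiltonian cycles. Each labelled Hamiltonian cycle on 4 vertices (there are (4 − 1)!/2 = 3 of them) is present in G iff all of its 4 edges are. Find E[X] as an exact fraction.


K_4 has (4 − 1)!/2 = 3 labelled Hamiltonian cycles.
For each such Hamiltonian cycle H, let X_H = 1 if all 4 edges of H are present in G. Then P[X_H = 1] = p^{4} = (3/4)^{4} = 81/256.
By linearity of expectation: E[X] = Σ_H E[X_H] = 3 · p^{4} = 3 · 81/256 = 243/256.
Numerically: E[X] ≈ 0.94922.

E[X] = 3 · (3/4)^{4} = 243/256 ≈ 0.94922.


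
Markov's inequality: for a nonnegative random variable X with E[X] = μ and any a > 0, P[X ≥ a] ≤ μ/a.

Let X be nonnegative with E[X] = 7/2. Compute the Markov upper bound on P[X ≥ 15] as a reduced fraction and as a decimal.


μ = E[X] = 7/2, a = 15.
Markov: P[X ≥ 15] ≤ μ/a = (7/2)/15 = 7/30.
Numerically: ≈ 0.23333.
(Since a = 15 > μ = 3.50000, the bound 7/30 is < 1 and informative.)

P[X ≥ 15] ≤ 7/30 ≈ 0.23333.


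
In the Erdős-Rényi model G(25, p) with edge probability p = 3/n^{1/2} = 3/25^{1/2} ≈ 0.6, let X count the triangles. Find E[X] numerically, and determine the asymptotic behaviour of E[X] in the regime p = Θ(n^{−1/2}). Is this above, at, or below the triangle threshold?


Number of potential triangles: C(25, 3) = 2300.
Each occurs with probability p³ ≈ (0.6)³ ≈ 2.1600000e-01.
By linearity: E[X] = C(25, 3)·p³ ≈ 2300 · 2.1600000e-01 ≈ 496.80000.
Since α = 1/2 < 1, p = c/n^{1/2} ≫ 1/n is above the triangle threshold p ~ 1/n. Asymptotically E[X] ~ (c³/6)·n^{3(1−α)} = (3³/6)·n^{1.5} → ∞; triangles are abundant w.h.p.

E[X] ≈ 496.80000; in regime p = Θ(1/n^{1/2}) E[X] diverges (above the triangle threshold p ~ 1/n).


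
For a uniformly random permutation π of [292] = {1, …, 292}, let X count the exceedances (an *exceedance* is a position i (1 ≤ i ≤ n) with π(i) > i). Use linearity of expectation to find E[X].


Write X = Σ_{i=1}^{292} X_i, where X_i = 1_{π(i) > i}.
For each fixed i, π(i) is uniform over {1, …, 292} (marginal of a uniform permutation), so P[π(i) > i] = (n − i)/n. Summing: Σ_{i=1}^{292} (n − i)/n = (0 + 1 + … + 291)/292 = 292(292 − 1)/(2·292) = (292 − 1)/2.
Hence E[X] = Σ_{i=1}^{292} (292 − i)/292 = 291/2 ≈ 145.500000.

E[X] = 291/2 = 145.500000.
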